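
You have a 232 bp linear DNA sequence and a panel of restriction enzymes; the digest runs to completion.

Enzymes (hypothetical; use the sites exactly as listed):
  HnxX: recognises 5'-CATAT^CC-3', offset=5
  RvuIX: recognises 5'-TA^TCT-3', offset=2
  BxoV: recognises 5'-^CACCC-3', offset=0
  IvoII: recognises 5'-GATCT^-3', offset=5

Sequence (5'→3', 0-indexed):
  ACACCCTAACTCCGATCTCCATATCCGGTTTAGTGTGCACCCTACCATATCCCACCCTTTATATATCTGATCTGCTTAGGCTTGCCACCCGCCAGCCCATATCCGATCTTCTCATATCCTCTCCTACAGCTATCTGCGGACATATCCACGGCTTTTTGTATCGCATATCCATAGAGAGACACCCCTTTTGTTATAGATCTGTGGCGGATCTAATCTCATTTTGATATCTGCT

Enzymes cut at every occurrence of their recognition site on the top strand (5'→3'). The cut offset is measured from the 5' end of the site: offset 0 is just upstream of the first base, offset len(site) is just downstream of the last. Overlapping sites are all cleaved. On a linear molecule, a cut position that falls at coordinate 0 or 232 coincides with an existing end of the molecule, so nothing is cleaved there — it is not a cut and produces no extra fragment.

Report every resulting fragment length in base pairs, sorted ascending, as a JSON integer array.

Site scan:
  HnxX CATATCC/5: at [19, 45, 97, 112, 140, 163] ⇒ [24, 50, 102, 117, 145, 168]
  RvuIX TATCT/2: at [63, 130, 224] ⇒ [65, 132, 226]
  BxoV CACCC/0: at [1, 37, 52, 85, 179] ⇒ [1, 37, 52, 85, 179]
  IvoII GATCT/5: at [13, 68, 104, 195, 206] ⇒ [18, 73, 109, 200, 211]

All cut coordinates (distinct, sorted): [1, 18, 24, 37, 50, 52, 65, 73, 85, 102, 109, 117, 132, 145, 168, 179, 200, 211, 226]

Fragments:
  [0,1): 1 bp
  [1,18): 17 bp
  [18,24): 6 bp
  [24,37): 13 bp
  [37,50): 13 bp
  [50,52): 2 bp
  [52,65): 13 bp
  [65,73): 8 bp
  [73,85): 12 bp
  [85,102): 17 bp
  [102,109): 7 bp
  [109,117): 8 bp
  [117,132): 15 bp
  [132,145): 13 bp
  [145,168): 23 bp
  [168,179): 11 bp
  [179,200): 21 bp
  [200,211): 11 bp
  [211,226): 15 bp
  [226,232): 6 bp

[1,2,6,6,7,8,8,11,11,12,13,13,13,13,15,15,17,17,21,23]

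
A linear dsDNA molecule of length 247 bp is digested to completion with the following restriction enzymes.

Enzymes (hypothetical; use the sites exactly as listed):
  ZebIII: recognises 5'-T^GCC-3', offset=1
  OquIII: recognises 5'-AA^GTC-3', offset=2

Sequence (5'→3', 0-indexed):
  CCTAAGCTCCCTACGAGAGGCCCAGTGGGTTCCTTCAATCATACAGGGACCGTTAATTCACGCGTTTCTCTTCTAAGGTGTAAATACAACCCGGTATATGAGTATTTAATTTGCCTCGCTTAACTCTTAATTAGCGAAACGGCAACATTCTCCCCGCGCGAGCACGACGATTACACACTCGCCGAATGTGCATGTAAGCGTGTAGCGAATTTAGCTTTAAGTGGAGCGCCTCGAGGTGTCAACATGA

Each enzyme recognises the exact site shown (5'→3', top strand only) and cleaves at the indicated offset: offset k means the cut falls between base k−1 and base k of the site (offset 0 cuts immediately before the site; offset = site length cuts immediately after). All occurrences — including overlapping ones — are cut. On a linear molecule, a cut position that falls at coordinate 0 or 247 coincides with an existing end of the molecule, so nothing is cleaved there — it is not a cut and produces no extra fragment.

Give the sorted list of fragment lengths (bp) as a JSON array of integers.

[112,135]

Scan for sites:
  ZebIII TGCC/1: at [111] ⇒ [112]
  OquIII (AAGTC, off=2): no sites

Pooled cuts: [112]

Fragments:
  [0,112): 112 bp
  [112,247): 135 bp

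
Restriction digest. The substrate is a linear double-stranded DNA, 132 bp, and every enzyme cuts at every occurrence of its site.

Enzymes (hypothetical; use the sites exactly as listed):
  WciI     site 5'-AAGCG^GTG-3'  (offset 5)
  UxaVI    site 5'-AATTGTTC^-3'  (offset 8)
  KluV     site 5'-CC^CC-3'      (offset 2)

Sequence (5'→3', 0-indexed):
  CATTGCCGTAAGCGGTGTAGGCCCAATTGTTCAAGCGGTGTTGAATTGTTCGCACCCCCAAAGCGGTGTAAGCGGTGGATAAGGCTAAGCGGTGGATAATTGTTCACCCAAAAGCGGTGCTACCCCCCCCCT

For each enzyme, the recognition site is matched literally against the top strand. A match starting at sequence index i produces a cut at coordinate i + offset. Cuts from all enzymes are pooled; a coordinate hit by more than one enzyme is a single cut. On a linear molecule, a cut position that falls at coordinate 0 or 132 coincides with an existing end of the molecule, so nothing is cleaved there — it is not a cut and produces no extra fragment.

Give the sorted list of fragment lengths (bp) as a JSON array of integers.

[1,1,1,1,1,1,3,5,5,8,8,9,11,14,14,14,17,18]

Per-enzyme occurrences:
  WciI (AAGCGGTG, off=5): starts [9, 32, 60, 69, 86, 111] → cuts [14, 37, 65, 74, 91, 116]
  UxaVI (AATTGTTC, off=8): starts [24, 43, 97] → cuts [32, 51, 105]
  KluV (CCCC, off=2): starts [54, 55, 122, 123, 124, 125, 126, 127] → cuts [56, 57, 124, 125, 126, 127, 128, 129]

All cut coordinates (distinct, sorted): [14, 32, 37, 51, 56, 57, 65, 74, 91, 105, 116, 124, 125, 126, 127, 128, 129]

Fragments:
  [0,14): 14 bp
  [14,32): 18 bp
  [32,37): 5 bp
  [37,51): 14 bp
  [51,56): 5 bp
  [56,57): 1 bp
  [57,65): 8 bp
  [65,74): 9 bp
  [74,91): 17 bp
  [91,105): 14 bp
  [105,116): 11 bp
  [116,124): 8 bp
  [124,125): 1 bp
  [125,126): 1 bp
  [126,127): 1 bp
  [127,128): 1 bp
  [128,129): 1 bp
  [129,132): 3 bp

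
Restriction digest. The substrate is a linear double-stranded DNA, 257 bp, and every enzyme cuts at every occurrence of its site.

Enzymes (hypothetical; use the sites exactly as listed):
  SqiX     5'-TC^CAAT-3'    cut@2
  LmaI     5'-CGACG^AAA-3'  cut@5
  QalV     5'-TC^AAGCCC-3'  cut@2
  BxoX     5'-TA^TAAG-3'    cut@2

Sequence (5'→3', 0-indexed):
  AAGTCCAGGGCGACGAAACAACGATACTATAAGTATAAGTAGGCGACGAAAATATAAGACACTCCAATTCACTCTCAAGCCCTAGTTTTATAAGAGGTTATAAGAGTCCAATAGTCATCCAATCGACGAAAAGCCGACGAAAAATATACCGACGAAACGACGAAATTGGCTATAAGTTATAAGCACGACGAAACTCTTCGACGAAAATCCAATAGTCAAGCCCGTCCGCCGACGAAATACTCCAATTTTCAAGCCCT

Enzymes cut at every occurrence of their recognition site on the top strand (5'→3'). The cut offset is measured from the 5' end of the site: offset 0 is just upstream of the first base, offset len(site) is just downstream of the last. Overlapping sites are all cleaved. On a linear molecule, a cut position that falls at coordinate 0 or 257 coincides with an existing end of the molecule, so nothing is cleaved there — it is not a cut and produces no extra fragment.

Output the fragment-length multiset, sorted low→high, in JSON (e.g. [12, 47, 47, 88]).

Scan for sites:
  SqiX TCCAAT/2: at [62, 106, 117, 207, 240] ⇒ [64, 108, 119, 209, 242]
  LmaI CGACGAAA/5: at [10, 43, 123, 134, 149, 157, 185, 198, 229] ⇒ [15, 48, 128, 139, 154, 162, 190, 203, 234]
  QalV TCAAGCCC/2: at [74, 215, 248] ⇒ [76, 217, 250]
  BxoX TATAAG/2: at [27, 33, 52, 88, 98, 170, 177] ⇒ [29, 35, 54, 90, 100, 172, 179]

Pooled cuts: [15, 29, 35, 48, 54, 64, 76, 90, 100, 108, 119, 128, 139, 154, 162, 172, 179, 190, 203, 209, 217, 234, 242, 250]

Fragment lengths:
  [0,15): 15 bp
  [15,29): 14 bp
  [29,35): 6 bp
  [35,48): 13 bp
  [48,54): 6 bp
  [54,64): 10 bp
  [64,76): 12 bp
  [76,90): 14 bp
  [90,100): 10 bp
  [100,108): 8 bp
  [108,119): 11 bp
  [119,128): 9 bp
  [128,139): 11 bp
  [139,154): 15 bp
  [154,162): 8 bp
  [162,172): 10 bp
  [172,179): 7 bp
  [179,190): 11 bp
  [190,203): 13 bp
  [203,209): 6 bp
  [209,217): 8 bp
  [217,234): 17 bp
  [234,242): 8 bp
  [242,250): 8 bp
  [250,257): 7 bp

[6,6,6,7,7,8,8,8,8,8,9,10,10,10,11,11,11,12,13,13,14,14,15,15,17]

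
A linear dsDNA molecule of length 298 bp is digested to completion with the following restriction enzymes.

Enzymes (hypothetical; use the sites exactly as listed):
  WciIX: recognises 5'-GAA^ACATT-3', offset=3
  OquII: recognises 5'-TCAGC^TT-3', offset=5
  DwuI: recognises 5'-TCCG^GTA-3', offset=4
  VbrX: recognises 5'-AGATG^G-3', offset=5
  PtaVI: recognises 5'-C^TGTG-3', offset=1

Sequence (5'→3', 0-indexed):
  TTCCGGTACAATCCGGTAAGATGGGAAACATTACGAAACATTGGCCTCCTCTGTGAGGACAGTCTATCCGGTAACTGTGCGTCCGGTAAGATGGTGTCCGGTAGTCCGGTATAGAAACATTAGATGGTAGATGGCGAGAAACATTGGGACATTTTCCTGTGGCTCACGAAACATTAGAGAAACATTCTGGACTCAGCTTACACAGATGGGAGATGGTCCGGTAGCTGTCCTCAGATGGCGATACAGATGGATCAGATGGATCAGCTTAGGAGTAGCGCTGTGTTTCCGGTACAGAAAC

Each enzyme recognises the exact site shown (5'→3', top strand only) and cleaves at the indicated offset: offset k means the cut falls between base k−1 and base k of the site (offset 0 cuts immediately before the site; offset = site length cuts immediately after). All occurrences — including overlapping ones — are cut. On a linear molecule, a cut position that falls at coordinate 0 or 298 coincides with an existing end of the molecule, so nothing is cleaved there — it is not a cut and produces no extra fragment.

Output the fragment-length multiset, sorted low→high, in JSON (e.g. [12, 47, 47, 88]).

Scan for sites:
  WciIX GAAACATT/3: at [24, 34, 113, 137, 167, 178] ⇒ [27, 37, 116, 140, 170, 181]
  OquII TCAGCTT/5: at [192, 260] ⇒ [197, 265]
  DwuI TCCGGTA/4: at [1, 11, 66, 81, 96, 104, 216, 284] ⇒ [5, 15, 70, 85, 100, 108, 220, 288]
  VbrX AGATGG/5: at [18, 88, 121, 128, 203, 210, 232, 244, 253] ⇒ [23, 93, 126, 133, 208, 215, 237, 249, 258]
  PtaVI CTGTG/1: at [50, 74, 156, 277] ⇒ [51, 75, 157, 278]

Pooled cuts: [5, 15, 23, 27, 37, 51, 70, 75, 85, 93, 100, 108, 116, 126, 133, 140, 157, 170, 181, 197, 208, 215, 220, 237, 249, 258, 265, 278, 288]

Fragment lengths:
  [0,5): 5 bp
  [5,15): 10 bp
  [15,23): 8 bp
  [23,27): 4 bp
  [27,37): 10 bp
  [37,51): 14 bp
  [51,70): 19 bp
  [70,75): 5 bp
  [75,85): 10 bp
  [85,93): 8 bp
  [93,100): 7 bp
  [100,108): 8 bp
  [108,116): 8 bp
  [116,126): 10 bp
  [126,133): 7 bp
  [133,140): 7 bp
  [140,157): 17 bp
  [157,170): 13 bp
  [170,181): 11 bp
  [181,197): 16 bp
  [197,208): 11 bp
  [208,215): 7 bp
  [215,220): 5 bp
  [220,237): 17 bp
  [237,249): 12 bp
  [249,258): 9 bp
  [258,265): 7 bp
  [265,278): 13 bp
  [278,288): 10 bp
  [288,298): 10 bp

[4,5,5,5,7,7,7,7,7,8,8,8,8,9,10,10,10,10,10,10,11,11,12,13,13,14,16,17,17,19]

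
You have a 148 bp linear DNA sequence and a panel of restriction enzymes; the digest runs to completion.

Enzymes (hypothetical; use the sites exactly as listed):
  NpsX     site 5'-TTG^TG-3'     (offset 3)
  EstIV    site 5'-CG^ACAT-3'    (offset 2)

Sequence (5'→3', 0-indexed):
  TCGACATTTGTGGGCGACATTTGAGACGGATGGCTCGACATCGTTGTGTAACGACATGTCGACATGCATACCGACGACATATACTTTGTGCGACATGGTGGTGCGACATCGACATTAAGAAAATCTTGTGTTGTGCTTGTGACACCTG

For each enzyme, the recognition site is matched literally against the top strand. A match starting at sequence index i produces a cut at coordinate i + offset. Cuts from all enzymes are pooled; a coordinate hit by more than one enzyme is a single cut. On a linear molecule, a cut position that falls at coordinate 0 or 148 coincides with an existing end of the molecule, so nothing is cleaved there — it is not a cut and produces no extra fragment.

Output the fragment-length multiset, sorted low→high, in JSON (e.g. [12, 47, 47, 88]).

Per-enzyme occurrences:
  NpsX (TTGTG, off=3): starts [7, 43, 85, 125, 130, 136] → cuts [10, 46, 88, 128, 133, 139]
  EstIV (CGACAT, off=2): starts [1, 14, 35, 51, 59, 74, 90, 103, 109] → cuts [3, 16, 37, 53, 61, 76, 92, 105, 111]

All cut coordinates (distinct, sorted): [3, 10, 16, 37, 46, 53, 61, 76, 88, 92, 105, 111, 128, 133, 139]

Fragment lengths:
  [0,3): 3 bp
  [3,10): 7 bp
  [10,16): 6 bp
  [16,37): 21 bp
  [37,46): 9 bp
  [46,53): 7 bp
  [53,61): 8 bp
  [61,76): 15 bp
  [76,88): 12 bp
  [88,92): 4 bp
  [92,105): 13 bp
  [105,111): 6 bp
  [111,128): 17 bp
  [128,133): 5 bp
  [133,139): 6 bp
  [139,148): 9 bp

[3,4,5,6,6,6,7,7,8,9,9,12,13,15,17,21]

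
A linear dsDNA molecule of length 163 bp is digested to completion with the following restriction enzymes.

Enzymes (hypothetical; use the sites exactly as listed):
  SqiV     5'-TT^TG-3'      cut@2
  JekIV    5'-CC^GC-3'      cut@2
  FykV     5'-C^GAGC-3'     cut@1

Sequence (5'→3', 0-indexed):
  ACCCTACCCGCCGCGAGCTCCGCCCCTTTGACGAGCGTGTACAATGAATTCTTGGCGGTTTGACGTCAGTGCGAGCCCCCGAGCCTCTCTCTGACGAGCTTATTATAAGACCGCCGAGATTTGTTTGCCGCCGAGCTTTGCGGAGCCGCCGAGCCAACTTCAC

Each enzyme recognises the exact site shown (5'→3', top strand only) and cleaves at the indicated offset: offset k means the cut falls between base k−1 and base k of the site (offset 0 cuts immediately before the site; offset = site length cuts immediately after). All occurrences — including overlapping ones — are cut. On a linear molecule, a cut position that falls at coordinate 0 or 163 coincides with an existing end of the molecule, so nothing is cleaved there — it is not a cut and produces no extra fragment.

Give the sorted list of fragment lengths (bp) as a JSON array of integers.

[2,3,3,3,4,4,4,6,7,7,8,9,9,9,12,13,15,17,28]

Scan for sites:
  SqiV TTTG/2: at [26, 58, 119, 123, 136] ⇒ [28, 60, 121, 125, 138]
  JekIV CCGC/2: at [7, 10, 19, 110, 127, 145] ⇒ [9, 12, 21, 112, 129, 147]
  FykV CGAGC/1: at [13, 31, 71, 79, 94, 131, 149] ⇒ [14, 32, 72, 80, 95, 132, 150]

Pooled cuts: [9, 12, 14, 21, 28, 32, 60, 72, 80, 95, 112, 121, 125, 129, 132, 138, 147, 150]

Fragments:
  [0,9): 9 bp
  [9,12): 3 bp
  [12,14): 2 bp
  [14,21): 7 bp
  [21,28): 7 bp
  [28,32): 4 bp
  [32,60): 28 bp
  [60,72): 12 bp
  [72,80): 8 bp
  [80,95): 15 bp
  [95,112): 17 bp
  [112,121): 9 bp
  [121,125): 4 bp
  [125,129): 4 bp
  [129,132): 3 bp
  [132,138): 6 bp
  [138,147): 9 bp
  [147,150): 3 bp
  [150,163): 13 bp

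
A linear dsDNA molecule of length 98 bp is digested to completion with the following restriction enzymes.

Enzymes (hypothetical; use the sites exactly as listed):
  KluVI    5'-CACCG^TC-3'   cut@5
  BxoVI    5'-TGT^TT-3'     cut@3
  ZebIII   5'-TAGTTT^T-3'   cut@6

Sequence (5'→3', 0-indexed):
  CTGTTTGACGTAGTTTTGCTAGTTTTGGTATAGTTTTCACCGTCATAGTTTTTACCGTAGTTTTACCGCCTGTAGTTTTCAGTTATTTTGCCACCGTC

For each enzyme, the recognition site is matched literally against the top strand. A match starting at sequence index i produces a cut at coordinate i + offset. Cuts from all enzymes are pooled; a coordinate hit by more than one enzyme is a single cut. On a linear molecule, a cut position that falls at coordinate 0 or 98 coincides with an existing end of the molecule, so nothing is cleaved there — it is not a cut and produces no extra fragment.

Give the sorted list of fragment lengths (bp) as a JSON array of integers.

[2,4,6,9,9,11,12,12,15,18]

Site scan:
  KluVI (CACCGTC, off=5): starts [37, 91] → cuts [42, 96]
  BxoVI (TGTTT, off=3): starts [1] → cuts [4]
  ZebIII (TAGTTTT, off=6): starts [10, 19, 30, 45, 57, 72] → cuts [16, 25, 36, 51, 63, 78]

All cut coordinates (distinct, sorted): [4, 16, 25, 36, 42, 51, 63, 78, 96]

Fragment lengths:
  [0,4): 4 bp
  [4,16): 12 bp
  [16,25): 9 bp
  [25,36): 11 bp
  [36,42): 6 bp
  [42,51): 9 bp
  [51,63): 12 bp
  [63,78): 15 bp
  [78,96): 18 bp
  [96,98): 2 bp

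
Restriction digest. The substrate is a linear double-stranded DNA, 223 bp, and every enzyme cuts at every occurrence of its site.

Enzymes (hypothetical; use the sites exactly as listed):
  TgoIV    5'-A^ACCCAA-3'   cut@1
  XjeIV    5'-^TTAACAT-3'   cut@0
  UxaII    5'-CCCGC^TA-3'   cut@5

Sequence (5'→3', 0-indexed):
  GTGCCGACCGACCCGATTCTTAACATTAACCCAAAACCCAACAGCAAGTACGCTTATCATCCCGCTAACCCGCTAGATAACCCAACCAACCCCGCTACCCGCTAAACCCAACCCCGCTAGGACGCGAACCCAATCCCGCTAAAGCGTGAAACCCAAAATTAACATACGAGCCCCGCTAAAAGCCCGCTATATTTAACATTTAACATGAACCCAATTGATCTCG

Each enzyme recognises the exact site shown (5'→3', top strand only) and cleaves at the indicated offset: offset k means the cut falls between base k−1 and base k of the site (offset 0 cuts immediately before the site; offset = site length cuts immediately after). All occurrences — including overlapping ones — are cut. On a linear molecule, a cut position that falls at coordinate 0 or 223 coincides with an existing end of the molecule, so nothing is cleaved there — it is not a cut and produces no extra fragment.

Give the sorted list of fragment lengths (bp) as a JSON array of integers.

[3,5,6,7,7,7,8,8,9,9,10,11,11,12,12,15,16,18,19,30]

Scan for sites:
  TgoIV AACCCAA/1: at [27, 34, 78, 104, 126, 149, 207] ⇒ [28, 35, 79, 105, 127, 150, 208]
  XjeIV TTAACAT/0: at [19, 158, 192, 199] ⇒ [19, 158, 192, 199]
  UxaII CCCGCTA/5: at [60, 68, 90, 97, 112, 134, 171, 182] ⇒ [65, 73, 95, 102, 117, 139, 176, 187]

All cut coordinates (distinct, sorted): [19, 28, 35, 65, 73, 79, 95, 102, 105, 117, 127, 139, 150, 158, 176, 187, 192, 199, 208]

Fragment lengths:
  [0,19): 19 bp
  [19,28): 9 bp
  [28,35): 7 bp
  [35,65): 30 bp
  [65,73): 8 bp
  [73,79): 6 bp
  [79,95): 16 bp
  [95,102): 7 bp
  [102,105): 3 bp
  [105,117): 12 bp
  [117,127): 10 bp
  [127,139): 12 bp
  [139,150): 11 bp
  [150,158): 8 bp
  [158,176): 18 bp
  [176,187): 11 bp
  [187,192): 5 bp
  [192,199): 7 bp
  [199,208): 9 bp
  [208,223): 15 bp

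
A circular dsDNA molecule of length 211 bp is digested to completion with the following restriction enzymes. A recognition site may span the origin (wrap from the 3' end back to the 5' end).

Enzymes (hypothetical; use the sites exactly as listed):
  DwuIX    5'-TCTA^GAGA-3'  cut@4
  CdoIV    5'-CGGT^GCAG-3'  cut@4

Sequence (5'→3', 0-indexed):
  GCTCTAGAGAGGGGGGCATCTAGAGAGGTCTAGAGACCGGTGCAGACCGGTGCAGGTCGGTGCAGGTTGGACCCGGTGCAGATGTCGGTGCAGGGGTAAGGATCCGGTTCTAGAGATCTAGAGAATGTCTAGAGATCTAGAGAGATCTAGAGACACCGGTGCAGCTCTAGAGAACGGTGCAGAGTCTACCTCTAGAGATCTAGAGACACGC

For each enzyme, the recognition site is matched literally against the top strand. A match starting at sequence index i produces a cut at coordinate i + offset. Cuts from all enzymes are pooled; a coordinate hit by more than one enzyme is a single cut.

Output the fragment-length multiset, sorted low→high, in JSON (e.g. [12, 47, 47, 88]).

[8,8,8,9,9,9,10,10,10,10,11,11,12,15,16,16,16,23]

Per-enzyme occurrences:
  DwuIX (TCTAGAGA, off=4): starts [2, 18, 28, 108, 116, 127, 135, 145, 165, 190, 198] → cuts [6, 22, 32, 112, 120, 131, 139, 149, 169, 194, 202]
  CdoIV (CGGTGCAG, off=4): starts [37, 47, 57, 73, 85, 156, 174] → cuts [41, 51, 61, 77, 89, 160, 178]

Pooled cuts: [6, 22, 32, 41, 51, 61, 77, 89, 112, 120, 131, 139, 149, 160, 169, 178, 194, 202]

Fragments:
  6→22: 16 bp
  22→32: 10 bp
  32→41: 9 bp
  41→51: 10 bp
  51→61: 10 bp
  61→77: 16 bp
  77→89: 12 bp
  89→112: 23 bp
  112→120: 8 bp
  120→131: 11 bp
  131→139: 8 bp
  139→149: 10 bp
  149→160: 11 bp
  160→169: 9 bp
  169→178: 9 bp
  178→194: 16 bp
  194→202: 8 bp
  202→6 (wrap): 211-202+6 = 15 bp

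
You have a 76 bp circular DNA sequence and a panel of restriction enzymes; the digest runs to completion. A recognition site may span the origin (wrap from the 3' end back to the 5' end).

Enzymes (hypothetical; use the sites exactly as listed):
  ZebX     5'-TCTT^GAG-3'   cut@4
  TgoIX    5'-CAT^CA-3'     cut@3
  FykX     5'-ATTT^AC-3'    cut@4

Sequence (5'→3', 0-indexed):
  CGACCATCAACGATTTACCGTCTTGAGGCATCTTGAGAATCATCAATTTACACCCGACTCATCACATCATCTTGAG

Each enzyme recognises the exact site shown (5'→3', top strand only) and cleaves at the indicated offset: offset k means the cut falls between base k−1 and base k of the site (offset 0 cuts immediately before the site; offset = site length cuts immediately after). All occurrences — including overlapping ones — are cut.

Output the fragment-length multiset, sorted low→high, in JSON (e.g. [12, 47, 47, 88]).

[5,6,6,8,9,9,10,10,13]

Per-enzyme occurrences:
  ZebX TCTTGAG/4: at [20, 30, 69] ⇒ [24, 34, 73]
  TgoIX CATCA/3: at [4, 40, 59, 64] ⇒ [7, 43, 62, 67]
  FykX ATTTAC/4: at [12, 45] ⇒ [16, 49]

All cut coordinates (distinct, sorted): [7, 16, 24, 34, 43, 49, 62, 67, 73]

Fragment lengths:
  7→16: 9 bp
  16→24: 8 bp
  24→34: 10 bp
  34→43: 9 bp
  43→49: 6 bp
  49→62: 13 bp
  62→67: 5 bp
  67→73: 6 bp
  73→7 (wrap): 76-73+7 = 10 bp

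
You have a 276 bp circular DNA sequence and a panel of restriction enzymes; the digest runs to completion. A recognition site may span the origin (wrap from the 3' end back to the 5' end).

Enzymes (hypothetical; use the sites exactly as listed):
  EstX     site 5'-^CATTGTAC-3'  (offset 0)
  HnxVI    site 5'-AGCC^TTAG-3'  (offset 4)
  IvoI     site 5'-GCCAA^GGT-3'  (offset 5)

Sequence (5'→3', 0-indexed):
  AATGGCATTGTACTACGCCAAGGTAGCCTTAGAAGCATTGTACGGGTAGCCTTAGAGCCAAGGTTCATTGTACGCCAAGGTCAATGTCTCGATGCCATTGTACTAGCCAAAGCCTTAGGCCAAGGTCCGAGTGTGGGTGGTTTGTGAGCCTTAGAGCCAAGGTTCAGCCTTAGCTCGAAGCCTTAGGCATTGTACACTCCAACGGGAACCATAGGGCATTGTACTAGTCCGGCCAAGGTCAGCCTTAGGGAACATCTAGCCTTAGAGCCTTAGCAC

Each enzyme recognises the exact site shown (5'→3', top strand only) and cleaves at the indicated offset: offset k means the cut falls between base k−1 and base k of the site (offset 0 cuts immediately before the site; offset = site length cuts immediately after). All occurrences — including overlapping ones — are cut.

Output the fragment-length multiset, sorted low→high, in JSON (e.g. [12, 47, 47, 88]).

Site scan:
  EstX CATTGTAC/0: at [5, 35, 65, 95, 187, 216] ⇒ [5, 35, 65, 95, 187, 216]
  HnxVI AGCCTTAG/4: at [24, 47, 110, 146, 165, 178, 240, 257, 265] ⇒ [28, 51, 114, 150, 169, 182, 244, 261, 269]
  IvoI GCCAAGGT/5: at [16, 56, 73, 118, 155, 231] ⇒ [21, 61, 78, 123, 160, 236]

All cut coordinates (distinct, sorted): [5, 21, 28, 35, 51, 61, 65, 78, 95, 114, 123, 150, 160, 169, 182, 187, 216, 236, 244, 261, 269]

Fragment lengths:
  5→21: 16 bp
  21→28: 7 bp
  28→35: 7 bp
  35→51: 16 bp
  51→61: 10 bp
  61→65: 4 bp
  65→78: 13 bp
  78→95: 17 bp
  95→114: 19 bp
  114→123: 9 bp
  123→150: 27 bp
  150→160: 10 bp
  160→169: 9 bp
  169→182: 13 bp
  182→187: 5 bp
  187→216: 29 bp
  216→236: 20 bp
  236→244: 8 bp
  244→261: 17 bp
  261→269: 8 bp
  269→5 (wrap): 276-269+5 = 12 bp

[4,5,7,7,8,8,9,9,10,10,12,13,13,16,16,17,17,19,20,27,29]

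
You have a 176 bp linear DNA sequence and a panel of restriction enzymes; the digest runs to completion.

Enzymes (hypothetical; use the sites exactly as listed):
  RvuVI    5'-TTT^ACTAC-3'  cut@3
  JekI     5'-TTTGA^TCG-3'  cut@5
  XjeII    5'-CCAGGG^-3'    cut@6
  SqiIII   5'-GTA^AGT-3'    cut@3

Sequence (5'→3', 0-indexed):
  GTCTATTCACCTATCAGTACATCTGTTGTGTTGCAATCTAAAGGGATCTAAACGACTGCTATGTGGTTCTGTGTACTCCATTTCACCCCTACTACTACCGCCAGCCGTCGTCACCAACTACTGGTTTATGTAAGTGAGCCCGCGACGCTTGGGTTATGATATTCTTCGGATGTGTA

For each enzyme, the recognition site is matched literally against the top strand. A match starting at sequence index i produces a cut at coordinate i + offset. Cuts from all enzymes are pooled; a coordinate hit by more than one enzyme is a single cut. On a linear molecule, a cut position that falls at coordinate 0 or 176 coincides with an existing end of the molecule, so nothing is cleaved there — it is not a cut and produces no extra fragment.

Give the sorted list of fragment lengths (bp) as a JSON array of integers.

Site scan:
  RvuVI (TTTACTAC, off=3): no sites
  JekI (TTTGATCG, off=5): no sites
  XjeII (CCAGGG, off=6): no sites
  SqiIII (GTAAGT, off=3): starts [129] → cuts [132]

Pooled cuts: [132]

Fragment lengths:
  [0,132): 132 bp
  [132,176): 44 bp

[44,132]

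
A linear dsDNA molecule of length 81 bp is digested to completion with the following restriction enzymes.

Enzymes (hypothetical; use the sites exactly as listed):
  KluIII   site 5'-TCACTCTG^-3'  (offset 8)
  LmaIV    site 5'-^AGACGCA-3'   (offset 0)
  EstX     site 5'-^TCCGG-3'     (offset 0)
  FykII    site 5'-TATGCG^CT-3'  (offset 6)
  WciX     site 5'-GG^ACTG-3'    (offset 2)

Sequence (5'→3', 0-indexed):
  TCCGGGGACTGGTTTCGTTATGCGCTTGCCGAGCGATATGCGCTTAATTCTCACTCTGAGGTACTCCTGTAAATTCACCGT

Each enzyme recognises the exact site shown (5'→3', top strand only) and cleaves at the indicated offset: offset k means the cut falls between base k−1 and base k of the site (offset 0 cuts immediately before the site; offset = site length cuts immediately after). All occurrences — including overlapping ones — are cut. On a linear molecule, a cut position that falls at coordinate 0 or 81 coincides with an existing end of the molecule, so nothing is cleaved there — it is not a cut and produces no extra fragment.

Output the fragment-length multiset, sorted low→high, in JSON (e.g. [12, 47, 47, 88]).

Scan for sites:
  KluIII (TCACTCTG, off=8): starts [50] → cuts [58]
  LmaIV (AGACGCA, off=0): no sites
  EstX (TCCGG, off=0): starts [0] → cuts [] (position 0 is a terminus of the linear molecule — no cut)
  FykII (TATGCGCT, off=6): starts [18, 36] → cuts [24, 42]
  WciX (GGACTG, off=2): starts [5] → cuts [7]

All cut coordinates (distinct, sorted): [7, 24, 42, 58]

Fragments:
  [0,7): 7 bp
  [7,24): 17 bp
  [24,42): 18 bp
  [42,58): 16 bp
  [58,81): 23 bp

[7,16,17,18,23]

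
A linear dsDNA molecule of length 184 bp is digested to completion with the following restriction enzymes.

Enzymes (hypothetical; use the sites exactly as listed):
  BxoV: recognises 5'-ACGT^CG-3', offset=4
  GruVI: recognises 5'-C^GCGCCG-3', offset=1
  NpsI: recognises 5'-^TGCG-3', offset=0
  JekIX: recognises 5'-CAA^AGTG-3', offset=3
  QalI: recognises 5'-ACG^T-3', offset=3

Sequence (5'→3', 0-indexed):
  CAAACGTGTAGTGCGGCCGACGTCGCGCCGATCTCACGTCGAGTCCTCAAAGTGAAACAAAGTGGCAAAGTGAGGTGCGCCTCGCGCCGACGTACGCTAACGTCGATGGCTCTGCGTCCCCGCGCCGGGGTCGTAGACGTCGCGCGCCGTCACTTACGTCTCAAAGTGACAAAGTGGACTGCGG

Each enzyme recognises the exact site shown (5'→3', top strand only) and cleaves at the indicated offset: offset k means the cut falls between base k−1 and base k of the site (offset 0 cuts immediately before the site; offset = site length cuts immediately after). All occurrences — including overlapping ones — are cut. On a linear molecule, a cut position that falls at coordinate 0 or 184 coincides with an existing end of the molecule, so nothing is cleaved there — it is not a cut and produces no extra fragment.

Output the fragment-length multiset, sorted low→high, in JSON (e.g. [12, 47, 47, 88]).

[1,1,1,1,1,3,5,5,6,6,7,7,8,8,8,9,9,9,10,10,11,11,14,15,18]

Per-enzyme occurrences:
  BxoV ACGTCG/4: at [19, 35, 99, 136] ⇒ [23, 39, 103, 140]
  GruVI CGCGCCG/1: at [23, 82, 120, 142] ⇒ [24, 83, 121, 143]
  NpsI TGCG/0: at [11, 75, 112, 179] ⇒ [11, 75, 112, 179]
  JekIX CAAAGTG/3: at [47, 57, 65, 161, 169] ⇒ [50, 60, 68, 164, 172]
  QalI ACGT/3: at [3, 19, 35, 89, 99, 136, 155] ⇒ [6, 22, 38, 92, 102, 139, 158]

Pooled cuts: [6, 11, 22, 23, 24, 38, 39, 50, 60, 68, 75, 83, 92, 102, 103, 112, 121, 139, 140, 143, 158, 164, 172, 179]

Fragment lengths:
  [0,6): 6 bp
  [6,11): 5 bp
  [11,22): 11 bp
  [22,23): 1 bp
  [23,24): 1 bp
  [24,38): 14 bp
  [38,39): 1 bp
  [39,50): 11 bp
  [50,60): 10 bp
  [60,68): 8 bp
  [68,75): 7 bp
  [75,83): 8 bp
  [83,92): 9 bp
  [92,102): 10 bp
  [102,103): 1 bp
  [103,112): 9 bp
  [112,121): 9 bp
  [121,139): 18 bp
  [139,140): 1 bp
  [140,143): 3 bp
  [143,158): 15 bp
  [158,164): 6 bp
  [164,172): 8 bp
  [172,179): 7 bp
  [179,184): 5 bp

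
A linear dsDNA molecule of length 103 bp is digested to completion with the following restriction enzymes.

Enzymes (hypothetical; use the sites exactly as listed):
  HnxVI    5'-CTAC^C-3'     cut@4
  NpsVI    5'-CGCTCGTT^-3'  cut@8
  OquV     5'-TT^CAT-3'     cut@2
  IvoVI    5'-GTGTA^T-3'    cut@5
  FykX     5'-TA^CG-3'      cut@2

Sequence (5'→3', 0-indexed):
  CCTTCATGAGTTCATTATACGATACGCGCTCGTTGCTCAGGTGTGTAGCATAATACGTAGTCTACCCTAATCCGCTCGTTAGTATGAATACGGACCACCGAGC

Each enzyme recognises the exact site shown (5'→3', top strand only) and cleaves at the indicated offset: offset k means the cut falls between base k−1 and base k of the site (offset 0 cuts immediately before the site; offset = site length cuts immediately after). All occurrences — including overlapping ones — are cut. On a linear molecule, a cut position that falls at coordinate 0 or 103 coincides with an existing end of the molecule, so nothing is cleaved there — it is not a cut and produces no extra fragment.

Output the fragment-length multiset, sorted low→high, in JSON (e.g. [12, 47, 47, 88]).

Site scan:
  HnxVI CTACC/4: at [61] ⇒ [65]
  NpsVI CGCTCGTT/8: at [26, 72] ⇒ [34, 80]
  OquV TTCAT/2: at [2, 10] ⇒ [4, 12]
  IvoVI (GTGTAT, off=5): no sites
  FykX TACG/2: at [17, 22, 53, 88] ⇒ [19, 24, 55, 90]

All cut coordinates (distinct, sorted): [4, 12, 19, 24, 34, 55, 65, 80, 90]

Fragments:
  [0,4): 4 bp
  [4,12): 8 bp
  [12,19): 7 bp
  [19,24): 5 bp
  [24,34): 10 bp
  [34,55): 21 bp
  [55,65): 10 bp
  [65,80): 15 bp
  [80,90): 10 bp
  [90,103): 13 bp

[4,5,7,8,10,10,10,13,15,21]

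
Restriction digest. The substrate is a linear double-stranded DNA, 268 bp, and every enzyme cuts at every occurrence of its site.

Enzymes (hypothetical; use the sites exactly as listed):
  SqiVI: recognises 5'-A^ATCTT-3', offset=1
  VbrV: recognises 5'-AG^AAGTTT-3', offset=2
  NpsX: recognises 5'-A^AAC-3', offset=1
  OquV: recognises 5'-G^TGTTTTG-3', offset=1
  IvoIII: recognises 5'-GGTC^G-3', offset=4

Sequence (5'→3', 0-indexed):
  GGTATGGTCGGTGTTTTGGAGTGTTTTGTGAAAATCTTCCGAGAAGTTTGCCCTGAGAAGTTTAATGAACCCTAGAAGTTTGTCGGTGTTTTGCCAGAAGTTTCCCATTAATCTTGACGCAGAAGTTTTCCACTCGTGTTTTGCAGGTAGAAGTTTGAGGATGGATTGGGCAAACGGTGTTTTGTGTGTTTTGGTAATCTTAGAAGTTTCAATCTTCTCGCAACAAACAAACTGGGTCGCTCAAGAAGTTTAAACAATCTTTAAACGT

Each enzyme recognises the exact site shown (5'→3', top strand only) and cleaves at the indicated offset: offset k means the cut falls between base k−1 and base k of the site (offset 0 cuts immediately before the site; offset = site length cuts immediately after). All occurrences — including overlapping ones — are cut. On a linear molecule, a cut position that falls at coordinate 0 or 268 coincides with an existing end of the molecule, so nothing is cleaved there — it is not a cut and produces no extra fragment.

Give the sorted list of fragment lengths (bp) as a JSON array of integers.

Per-enzyme occurrences:
  SqiVI AATCTT/1: at [32, 109, 195, 210, 255] ⇒ [33, 110, 196, 211, 256]
  VbrV AGAAGTTT/2: at [41, 55, 73, 95, 120, 148, 201, 243] ⇒ [43, 57, 75, 97, 122, 150, 203, 245]
  NpsX AAAC/1: at [171, 224, 228, 251, 262] ⇒ [172, 225, 229, 252, 263]
  OquV GTGTTTTG/1: at [10, 20, 85, 135, 176, 185] ⇒ [11, 21, 86, 136, 177, 186]
  IvoIII GGTCG/4: at [5, 234] ⇒ [9, 238]

Pooled cuts: [9, 11, 21, 33, 43, 57, 75, 86, 97, 110, 122, 136, 150, 172, 177, 186, 196, 203, 211, 225, 229, 238, 245, 252, 256, 263]

Fragment lengths:
  [0,9): 9 bp
  [9,11): 2 bp
  [11,21): 10 bp
  [21,33): 12 bp
  [33,43): 10 bp
  [43,57): 14 bp
  [57,75): 18 bp
  [75,86): 11 bp
  [86,97): 11 bp
  [97,110): 13 bp
  [110,122): 12 bp
  [122,136): 14 bp
  [136,150): 14 bp
  [150,172): 22 bp
  [172,177): 5 bp
  [177,186): 9 bp
  [186,196): 10 bp
  [196,203): 7 bp
  [203,211): 8 bp
  [211,225): 14 bp
  [225,229): 4 bp
  [229,238): 9 bp
  [238,245): 7 bp
  [245,252): 7 bp
  [252,256): 4 bp
  [256,263): 7 bp
  [263,268): 5 bp

[2,4,4,5,5,7,7,7,7,8,9,9,9,10,10,10,11,11,12,12,13,14,14,14,14,18,22]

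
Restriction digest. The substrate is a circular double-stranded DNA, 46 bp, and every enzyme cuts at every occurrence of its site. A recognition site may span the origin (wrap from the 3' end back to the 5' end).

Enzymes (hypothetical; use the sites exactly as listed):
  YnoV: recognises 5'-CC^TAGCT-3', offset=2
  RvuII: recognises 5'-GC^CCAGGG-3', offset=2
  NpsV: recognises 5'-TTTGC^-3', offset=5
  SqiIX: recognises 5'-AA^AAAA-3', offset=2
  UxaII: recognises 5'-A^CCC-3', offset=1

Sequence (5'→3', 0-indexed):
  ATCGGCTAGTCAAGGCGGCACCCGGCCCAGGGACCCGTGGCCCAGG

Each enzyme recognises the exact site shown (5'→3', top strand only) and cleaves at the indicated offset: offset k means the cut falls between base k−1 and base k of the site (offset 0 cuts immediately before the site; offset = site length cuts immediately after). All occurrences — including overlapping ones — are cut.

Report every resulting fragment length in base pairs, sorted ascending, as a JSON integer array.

Scan for sites:
  YnoV (CCTAGCT, off=2): no sites
  RvuII (GCCCAGGG, off=2): starts [24] → cuts [26]
  NpsV (TTTGC, off=5): no sites
  SqiIX (AAAAAA, off=2): no sites
  UxaII (ACCC, off=1): starts [19, 32] → cuts [20, 33]

Pooled cuts: [20, 26, 33]

Fragment lengths:
  20→26: 6 bp
  26→33: 7 bp
  33→20 (wrap): 46-33+20 = 33 bp

[6,7,33]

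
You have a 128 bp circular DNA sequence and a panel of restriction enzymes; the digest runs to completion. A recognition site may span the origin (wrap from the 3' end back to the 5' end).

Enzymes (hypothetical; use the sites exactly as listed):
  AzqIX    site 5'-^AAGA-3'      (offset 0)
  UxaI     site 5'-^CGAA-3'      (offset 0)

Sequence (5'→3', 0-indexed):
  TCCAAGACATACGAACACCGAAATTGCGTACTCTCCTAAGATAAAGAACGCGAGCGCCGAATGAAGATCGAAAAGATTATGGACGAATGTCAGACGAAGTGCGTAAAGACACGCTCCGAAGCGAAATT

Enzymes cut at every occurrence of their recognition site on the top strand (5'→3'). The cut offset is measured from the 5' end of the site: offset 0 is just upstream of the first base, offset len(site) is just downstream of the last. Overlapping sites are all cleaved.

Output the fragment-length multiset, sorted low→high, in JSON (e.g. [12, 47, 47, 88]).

[4,5,5,6,6,7,8,10,11,11,11,11,14,19]

Per-enzyme occurrences:
  AzqIX (AAGA, off=0): starts [3, 37, 43, 63, 72, 105] → cuts [3, 37, 43, 63, 72, 105]
  UxaI (CGAA, off=0): starts [11, 18, 57, 68, 83, 94, 116, 121] → cuts [11, 18, 57, 68, 83, 94, 116, 121]

Pooled cuts: [3, 11, 18, 37, 43, 57, 63, 68, 72, 83, 94, 105, 116, 121]

Fragments:
  3→11: 8 bp
  11→18: 7 bp
  18→37: 19 bp
  37→43: 6 bp
  43→57: 14 bp
  57→63: 6 bp
  63→68: 5 bp
  68→72: 4 bp
  72→83: 11 bp
  83→94: 11 bp
  94→105: 11 bp
  105→116: 11 bp
  116→121: 5 bp
  121→3 (wrap): 128-121+3 = 10 bp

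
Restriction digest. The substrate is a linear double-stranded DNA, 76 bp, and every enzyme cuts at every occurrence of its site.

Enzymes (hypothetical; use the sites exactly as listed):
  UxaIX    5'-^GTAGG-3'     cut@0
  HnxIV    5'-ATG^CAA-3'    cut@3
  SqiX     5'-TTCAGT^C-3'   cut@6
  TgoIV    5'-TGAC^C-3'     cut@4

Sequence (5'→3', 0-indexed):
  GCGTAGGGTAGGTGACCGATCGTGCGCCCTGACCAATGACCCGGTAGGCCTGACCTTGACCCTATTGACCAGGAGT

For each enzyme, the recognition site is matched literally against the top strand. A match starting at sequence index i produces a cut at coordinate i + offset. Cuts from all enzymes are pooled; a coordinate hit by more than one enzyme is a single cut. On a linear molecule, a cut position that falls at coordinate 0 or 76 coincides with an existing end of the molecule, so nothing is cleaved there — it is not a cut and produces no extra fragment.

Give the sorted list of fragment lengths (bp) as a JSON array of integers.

[2,3,5,6,7,7,9,9,11,17]

Per-enzyme occurrences:
  UxaIX GTAGG/0: at [2, 7, 43] ⇒ [2, 7, 43]
  HnxIV (ATGCAA, off=3): no sites
  SqiX (TTCAGTC, off=6): no sites
  TgoIV TGACC/4: at [12, 29, 36, 50, 56, 65] ⇒ [16, 33, 40, 54, 60, 69]

All cut coordinates (distinct, sorted): [2, 7, 16, 33, 40, 43, 54, 60, 69]

Fragments:
  [0,2): 2 bp
  [2,7): 5 bp
  [7,16): 9 bp
  [16,33): 17 bp
  [33,40): 7 bp
  [40,43): 3 bp
  [43,54): 11 bp
  [54,60): 6 bp
  [60,69): 9 bp
  [69,76): 7 bp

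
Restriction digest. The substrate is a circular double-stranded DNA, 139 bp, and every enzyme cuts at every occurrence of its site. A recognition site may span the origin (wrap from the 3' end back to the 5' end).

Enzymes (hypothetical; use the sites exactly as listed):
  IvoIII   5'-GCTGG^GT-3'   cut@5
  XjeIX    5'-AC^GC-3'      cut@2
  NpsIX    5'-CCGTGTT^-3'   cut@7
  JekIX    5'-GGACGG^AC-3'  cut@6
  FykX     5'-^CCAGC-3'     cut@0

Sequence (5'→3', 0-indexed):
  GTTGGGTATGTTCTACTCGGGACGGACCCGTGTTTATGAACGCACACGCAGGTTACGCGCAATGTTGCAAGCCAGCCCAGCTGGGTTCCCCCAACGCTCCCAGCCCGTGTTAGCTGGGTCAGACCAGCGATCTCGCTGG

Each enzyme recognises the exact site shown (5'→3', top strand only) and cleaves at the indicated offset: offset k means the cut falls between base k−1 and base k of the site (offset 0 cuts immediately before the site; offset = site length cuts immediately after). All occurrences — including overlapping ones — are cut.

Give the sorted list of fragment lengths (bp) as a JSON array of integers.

[4,5,6,6,6,7,8,9,9,11,12,15,16,25]

Scan for sites:
  IvoIII GCTGGGT/5: at [79, 112, 134] ⇒ [0, 84, 117]
  XjeIX ACGC/2: at [39, 45, 54, 93] ⇒ [41, 47, 56, 95]
  NpsIX CCGTGTT/7: at [27, 104] ⇒ [34, 111]
  JekIX GGACGGAC/6: at [19] ⇒ [25]
  FykX CCAGC/0: at [71, 76, 99, 123] ⇒ [71, 76, 99, 123]

Pooled cuts: [0, 25, 34, 41, 47, 56, 71, 76, 84, 95, 99, 111, 117, 123]

Fragment lengths:
  0→25: 25 bp
  25→34: 9 bp
  34→41: 7 bp
  41→47: 6 bp
  47→56: 9 bp
  56→71: 15 bp
  71→76: 5 bp
  76→84: 8 bp
  84→95: 11 bp
  95→99: 4 bp
  99→111: 12 bp
  111→117: 6 bp
  117→123: 6 bp
  123→0 (wrap): 139-123+0 = 16 bp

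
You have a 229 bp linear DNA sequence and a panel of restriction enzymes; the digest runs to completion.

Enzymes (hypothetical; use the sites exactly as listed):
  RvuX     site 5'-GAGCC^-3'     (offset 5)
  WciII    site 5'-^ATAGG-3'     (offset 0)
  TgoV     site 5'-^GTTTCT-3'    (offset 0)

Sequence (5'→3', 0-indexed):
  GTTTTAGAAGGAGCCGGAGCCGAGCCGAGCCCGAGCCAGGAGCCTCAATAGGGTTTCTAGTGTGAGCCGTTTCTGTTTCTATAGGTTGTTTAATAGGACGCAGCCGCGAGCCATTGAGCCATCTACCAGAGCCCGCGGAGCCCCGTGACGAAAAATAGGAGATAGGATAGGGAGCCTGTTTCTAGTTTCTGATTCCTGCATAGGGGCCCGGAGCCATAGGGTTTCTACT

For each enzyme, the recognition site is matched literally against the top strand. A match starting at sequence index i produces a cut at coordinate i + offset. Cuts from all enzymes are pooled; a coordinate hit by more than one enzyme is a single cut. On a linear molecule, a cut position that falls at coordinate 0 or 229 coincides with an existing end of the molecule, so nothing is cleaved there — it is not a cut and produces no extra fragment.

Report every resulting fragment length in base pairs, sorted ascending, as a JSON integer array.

[1,3,5,5,5,5,5,6,6,6,6,7,7,7,8,9,9,10,12,12,13,15,15,16,16,20]

Site scan:
  RvuX GAGCC/5: at [10, 16, 21, 26, 32, 39, 63, 107, 115, 128, 137, 171, 210] ⇒ [15, 21, 26, 31, 37, 44, 68, 112, 120, 133, 142, 176, 215]
  WciII ATAGG/0: at [47, 80, 92, 154, 161, 166, 199, 215] ⇒ [47, 80, 92, 154, 161, 166, 199, 215]
  TgoV GTTTCT/0: at [52, 68, 74, 177, 184, 220] ⇒ [52, 68, 74, 177, 184, 220]

Pooled cuts: [15, 21, 26, 31, 37, 44, 47, 52, 68, 74, 80, 92, 112, 120, 133, 142, 154, 161, 166, 176, 177, 184, 199, 215, 220]

Fragment lengths:
  [0,15): 15 bp
  [15,21): 6 bp
  [21,26): 5 bp
  [26,31): 5 bp
  [31,37): 6 bp
  [37,44): 7 bp
  [44,47): 3 bp
  [47,52): 5 bp
  [52,68): 16 bp
  [68,74): 6 bp
  [74,80): 6 bp
  [80,92): 12 bp
  [92,112): 20 bp
  [112,120): 8 bp
  [120,133): 13 bp
  [133,142): 9 bp
  [142,154): 12 bp
  [154,161): 7 bp
  [161,166): 5 bp
  [166,176): 10 bp
  [176,177): 1 bp
  [177,184): 7 bp
  [184,199): 15 bp
  [199,215): 16 bp
  [215,220): 5 bp
  [220,229): 9 bp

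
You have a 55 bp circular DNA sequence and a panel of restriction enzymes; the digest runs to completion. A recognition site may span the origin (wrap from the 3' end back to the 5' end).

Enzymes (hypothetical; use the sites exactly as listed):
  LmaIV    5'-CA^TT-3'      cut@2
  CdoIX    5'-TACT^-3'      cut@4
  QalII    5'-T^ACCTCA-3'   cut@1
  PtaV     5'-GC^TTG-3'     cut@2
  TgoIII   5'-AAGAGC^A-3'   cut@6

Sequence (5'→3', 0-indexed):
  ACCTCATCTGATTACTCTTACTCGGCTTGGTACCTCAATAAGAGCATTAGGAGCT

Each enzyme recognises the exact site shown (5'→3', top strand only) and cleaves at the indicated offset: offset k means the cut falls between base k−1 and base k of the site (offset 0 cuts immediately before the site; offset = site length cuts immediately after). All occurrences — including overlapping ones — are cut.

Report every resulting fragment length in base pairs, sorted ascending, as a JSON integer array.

Per-enzyme occurrences:
  LmaIV (CATT, off=2): starts [44] → cuts [46]
  CdoIX (TACT, off=4): starts [12, 18] → cuts [16, 22]
  QalII (TACCTCA, off=1): starts [30, 54] → cuts [0, 31]
  PtaV (GCTTG, off=2): starts [24] → cuts [26]
  TgoIII (AAGAGCA, off=6): starts [39] → cuts [45]

All cut coordinates (distinct, sorted): [0, 16, 22, 26, 31, 45, 46]

Fragment lengths:
  0→16: 16 bp
  16→22: 6 bp
  22→26: 4 bp
  26→31: 5 bp
  31→45: 14 bp
  45→46: 1 bp
  46→0 (wrap): 55-46+0 = 9 bp

[1,4,5,6,9,14,16]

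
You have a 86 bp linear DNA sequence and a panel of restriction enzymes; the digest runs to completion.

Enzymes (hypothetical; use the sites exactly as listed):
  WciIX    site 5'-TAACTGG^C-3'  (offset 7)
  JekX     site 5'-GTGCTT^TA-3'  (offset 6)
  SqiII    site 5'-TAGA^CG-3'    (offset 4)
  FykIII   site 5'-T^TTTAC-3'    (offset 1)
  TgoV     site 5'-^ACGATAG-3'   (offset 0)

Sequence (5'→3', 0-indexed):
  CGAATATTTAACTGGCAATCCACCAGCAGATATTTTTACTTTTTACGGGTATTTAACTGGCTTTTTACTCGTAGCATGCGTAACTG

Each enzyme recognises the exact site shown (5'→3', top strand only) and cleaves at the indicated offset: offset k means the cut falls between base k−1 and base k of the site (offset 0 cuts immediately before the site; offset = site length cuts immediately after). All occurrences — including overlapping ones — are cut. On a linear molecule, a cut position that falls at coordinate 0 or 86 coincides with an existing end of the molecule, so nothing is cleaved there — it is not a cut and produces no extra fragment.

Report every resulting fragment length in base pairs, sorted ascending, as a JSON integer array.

Per-enzyme occurrences:
  WciIX (TAACTGGC, off=7): starts [8, 53] → cuts [15, 60]
  JekX (GTGCTTTA, off=6): no sites
  SqiII (TAGACG, off=4): no sites
  FykIII (TTTTAC, off=1): starts [33, 40, 62] → cuts [34, 41, 63]
  TgoV (ACGATAG, off=0): no sites

Pooled cuts: [15, 34, 41, 60, 63]

Fragment lengths:
  [0,15): 15 bp
  [15,34): 19 bp
  [34,41): 7 bp
  [41,60): 19 bp
  [60,63): 3 bp
  [63,86): 23 bp

[3,7,15,19,19,23]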